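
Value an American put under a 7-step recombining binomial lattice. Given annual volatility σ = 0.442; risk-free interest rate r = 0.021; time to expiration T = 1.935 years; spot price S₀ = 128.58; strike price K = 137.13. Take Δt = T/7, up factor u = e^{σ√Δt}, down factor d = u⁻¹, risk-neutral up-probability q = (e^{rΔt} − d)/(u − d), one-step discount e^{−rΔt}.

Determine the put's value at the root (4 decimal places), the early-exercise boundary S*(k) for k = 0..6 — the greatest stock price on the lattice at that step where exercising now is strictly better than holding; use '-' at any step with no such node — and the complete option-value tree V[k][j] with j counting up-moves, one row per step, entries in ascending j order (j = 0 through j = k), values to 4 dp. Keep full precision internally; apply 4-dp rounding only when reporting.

price = 34.5219
boundary = - - - 64.0323 50.7544 64.0323 80.7837
tree:
34.5219
45.8708 21.3472
58.9888 30.7186 10.3763
73.0977 42.8157 16.5974 3.0447
86.3756 57.3476 25.9279 5.6148 0.0000
96.9001 73.0977 39.1844 10.3543 0.0000 0.0000
105.2422 86.3756 56.3463 19.0946 0.0000 0.0000 0.0000
111.8545 96.9001 73.0977 35.2125 0.0000 0.0000 0.0000 0.0000

Δt=0.27643  u=1.26161  d=0.79264  q=0.45458  discount=0.99421
step 7 (expiry): payoffs max(K−S,0) = 111.8545 96.9001 73.0977 35.2125 0.0000 0.0000 0.0000 0.0000
step 6: (k=6,j=0): S=31.8878, (K−S)⁺=105.2422, hold=104.4485 ⇒ V=105.2422 exercise | (k=6,j=1): S=50.7544, (K−S)⁺=86.3756, hold=85.5818 ⇒ V=86.3756 exercise | (k=6,j=2): S=80.7837, (K−S)⁺=56.3463, hold=55.5526 ⇒ V=56.3463 exercise | (k=6,j=3): S=128.5800, (K−S)⁺=8.5500, hold=19.0946 ⇒ V=19.0946 continue | (k=6,j=4): S=204.6553, (K−S)⁺=0.0000, hold=0.0000 ⇒ V=0.0000 continue | (k=6,j=5): S=325.7413, (K−S)⁺=0.0000, hold=0.0000 ⇒ V=0.0000 continue | (k=6,j=6): S=518.4686, (K−S)⁺=0.0000, hold=0.0000 ⇒ V=0.0000 continue  boundary S*=80.7837
step 5: (k=5,j=0): S=40.2299, (K−S)⁺=96.9001, hold=96.1063 ⇒ V=96.9001 exercise | (k=5,j=1): S=64.0323, (K−S)⁺=73.0977, hold=72.3040 ⇒ V=73.0977 exercise | (k=5,j=2): S=101.9175, (K−S)⁺=35.2125, hold=39.1844 ⇒ V=39.1844 continue | (k=5,j=3): S=162.2177, (K−S)⁺=0.0000, hold=10.3543 ⇒ V=10.3543 continue | (k=5,j=4): S=258.1951, (K−S)⁺=0.0000, hold=0.0000 ⇒ V=0.0000 continue | (k=5,j=5): S=410.9581, (K−S)⁺=0.0000, hold=0.0000 ⇒ V=0.0000 continue  boundary S*=64.0323
step 4: (k=4,j=0): S=50.7544, (K−S)⁺=86.3756, hold=85.5818 ⇒ V=86.3756 exercise | (k=4,j=1): S=80.7837, (K−S)⁺=56.3463, hold=57.3476 ⇒ V=57.3476 continue | (k=4,j=2): S=128.5800, (K−S)⁺=8.5500, hold=25.9279 ⇒ V=25.9279 continue | (k=4,j=3): S=204.6553, (K−S)⁺=0.0000, hold=5.6148 ⇒ V=5.6148 continue | (k=4,j=4): S=325.7413, (K−S)⁺=0.0000, hold=0.0000 ⇒ V=0.0000 continue  boundary S*=50.7544
step 3: (k=3,j=0): S=64.0323, (K−S)⁺=73.0977, hold=72.7565 ⇒ V=73.0977 exercise | (k=3,j=1): S=101.9175, (K−S)⁺=35.2125, hold=42.8157 ⇒ V=42.8157 continue | (k=3,j=2): S=162.2177, (K−S)⁺=0.0000, hold=16.5974 ⇒ V=16.5974 continue | (k=3,j=3): S=258.1951, (K−S)⁺=0.0000, hold=3.0447 ⇒ V=3.0447 continue  boundary S*=64.0323
step 2: (k=2,j=0): S=80.7837, (K−S)⁺=56.3463, hold=58.9888 ⇒ V=58.9888 continue | (k=2,j=1): S=128.5800, (K−S)⁺=8.5500, hold=30.7186 ⇒ V=30.7186 continue | (k=2,j=2): S=204.6553, (K−S)⁺=0.0000, hold=10.3763 ⇒ V=10.3763 continue  boundary S*=-
step 1: (k=1,j=0): S=101.9175, (K−S)⁺=35.2125, hold=45.8708 ⇒ V=45.8708 continue | (k=1,j=1): S=162.2177, (K−S)⁺=0.0000, hold=21.3472 ⇒ V=21.3472 continue  boundary S*=-
step 0: (k=0,j=0): S=128.5800, (K−S)⁺=8.5500, hold=34.5219 ⇒ V=34.5219 continue  boundary S*=-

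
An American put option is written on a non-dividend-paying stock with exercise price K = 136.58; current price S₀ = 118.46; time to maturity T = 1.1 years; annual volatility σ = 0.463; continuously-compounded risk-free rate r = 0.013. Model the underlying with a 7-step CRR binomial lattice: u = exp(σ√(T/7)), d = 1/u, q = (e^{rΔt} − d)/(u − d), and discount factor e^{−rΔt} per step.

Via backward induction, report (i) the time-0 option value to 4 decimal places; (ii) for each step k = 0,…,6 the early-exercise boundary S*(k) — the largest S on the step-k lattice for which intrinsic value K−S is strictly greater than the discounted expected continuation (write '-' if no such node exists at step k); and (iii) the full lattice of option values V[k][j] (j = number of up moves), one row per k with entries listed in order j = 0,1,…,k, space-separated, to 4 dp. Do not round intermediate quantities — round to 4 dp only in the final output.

Δt=0.15714, u=1.20146, d=0.83232, q=0.45978, disc=e^(-rΔt)=0.99796
k=7 terminal: V=max(K-S,0) → 103.8005 89.2625 68.2767 37.9834 0.0000 0.0000 0.0000 0.0000
k=6: j=0 S=39.3833 intr=97.1967 cont=96.9180 V=97.1967[EX]; j=1 S=56.8502 intr=79.7298 cont=79.4511 V=79.7298[EX]; j=2 S=82.0638 intr=54.5162 cont=54.2374 V=54.5162[EX]; j=3 S=118.4600 intr=18.1200 cont=20.4774 V=20.4774[hold]; j=4 S=170.9982 intr=0.0000 cont=0.0000 V=0.0000[hold]; j=5 S=246.8378 intr=0.0000 cont=0.0000 V=0.0000[hold]; j=6 S=356.3129 intr=0.0000 cont=0.0000 V=0.0000[hold]  S*(6)=82.0638
k=5: j=0 S=47.3175 intr=89.2625 cont=88.9838 V=89.2625[EX]; j=1 S=68.3033 intr=68.2767 cont=67.9979 V=68.2767[EX]; j=2 S=98.5966 intr=37.9834 cont=38.7864 V=38.7864[hold]; j=3 S=142.3252 intr=0.0000 cont=11.0397 V=11.0397[hold]; j=4 S=205.4479 intr=0.0000 cont=0.0000 V=0.0000[hold]; j=5 S=296.5661 intr=0.0000 cont=0.0000 V=0.0000[hold]  S*(5)=68.3033
k=4: j=0 S=56.8502 intr=79.7298 cont=79.4511 V=79.7298[EX]; j=1 S=82.0638 intr=54.5162 cont=54.6059 V=54.6059[hold]; j=2 S=118.4600 intr=18.1200 cont=25.9758 V=25.9758[hold]; j=3 S=170.9982 intr=0.0000 cont=5.9516 V=5.9516[hold]; j=4 S=246.8378 intr=0.0000 cont=0.0000 V=0.0000[hold]  S*(4)=56.8502
k=3: j=0 S=68.3033 intr=68.2767 cont=68.0391 V=68.2767[EX]; j=1 S=98.5966 intr=37.9834 cont=41.3577 V=41.3577[hold]; j=2 S=142.3252 intr=0.0000 cont=16.7348 V=16.7348[hold]; j=3 S=205.4479 intr=0.0000 cont=3.2086 V=3.2086[hold]  S*(3)=68.3033
k=2: j=0 S=82.0638 intr=54.5162 cont=55.7857 V=55.7857[hold]; j=1 S=118.4600 intr=18.1200 cont=29.9752 V=29.9752[hold]; j=2 S=170.9982 intr=0.0000 cont=10.4942 V=10.4942[hold]  S*(2)=-
k=1: j=0 S=98.5966 intr=37.9834 cont=43.8288 V=43.8288[hold]; j=1 S=142.3252 intr=0.0000 cont=20.9753 V=20.9753[hold]  S*(1)=-
k=0: j=0 S=118.4600 intr=18.1200 cont=33.2531 V=33.2531[hold]  S*(0)=-

price = 33.2531
boundary = - - - 68.3033 56.8502 68.3033 82.0638
tree:
33.2531
43.8288 20.9753
55.7857 29.9752 10.4942
68.2767 41.3577 16.7348 3.2086
79.7298 54.6059 25.9758 5.9516 0.0000
89.2625 68.2767 38.7864 11.0397 0.0000 0.0000
97.1967 79.7298 54.5162 20.4774 0.0000 0.0000 0.0000
103.8005 89.2625 68.2767 37.9834 0.0000 0.0000 0.0000 0.0000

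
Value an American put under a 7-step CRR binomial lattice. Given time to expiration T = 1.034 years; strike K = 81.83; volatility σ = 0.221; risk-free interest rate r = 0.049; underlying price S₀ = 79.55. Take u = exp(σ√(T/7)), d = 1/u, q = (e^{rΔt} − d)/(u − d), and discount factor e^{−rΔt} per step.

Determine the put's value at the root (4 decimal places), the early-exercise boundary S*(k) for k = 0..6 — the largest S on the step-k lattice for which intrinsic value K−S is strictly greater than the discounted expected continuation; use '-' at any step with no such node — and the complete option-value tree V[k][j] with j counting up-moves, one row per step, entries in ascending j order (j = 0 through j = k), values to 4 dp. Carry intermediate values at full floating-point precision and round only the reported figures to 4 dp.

Δt=0.14771, u=1.08865, d=0.91857, q=0.52149, disc=e^(-rΔt)=0.99279
k=7 terminal: V=max(K-S,0) → 37.9342 29.8066 20.1740 8.7578 0.0000 0.0000 0.0000 0.0000
k=6: j=0 S=47.7871 intr=34.0429 cont=33.4527 V=34.0429[EX]; j=1 S=56.6353 intr=25.1947 cont=24.6045 V=25.1947[EX]; j=2 S=67.1218 intr=14.7082 cont=14.1180 V=14.7082[EX]; j=3 S=79.5500 intr=2.2800 cont=4.1605 V=4.1605[hold]; j=4 S=94.2794 intr=0.0000 cont=0.0000 V=0.0000[hold]; j=5 S=111.7360 intr=0.0000 cont=0.0000 V=0.0000[hold]; j=6 S=132.4249 intr=0.0000 cont=0.0000 V=0.0000[hold]  S*(6)=67.1218
k=5: j=0 S=52.0234 intr=29.8066 cont=29.2164 V=29.8066[EX]; j=1 S=61.6560 intr=20.1740 cont=19.5838 V=20.1740[EX]; j=2 S=73.0722 intr=8.7578 cont=9.1413 V=9.1413[hold]; j=3 S=86.6021 intr=0.0000 cont=1.9765 V=1.9765[hold]; j=4 S=102.6372 intr=0.0000 cont=0.0000 V=0.0000[hold]; j=5 S=121.6414 intr=0.0000 cont=0.0000 V=0.0000[hold]  S*(5)=61.6560
k=4: j=0 S=56.6353 intr=25.1947 cont=24.6045 V=25.1947[EX]; j=1 S=67.1218 intr=14.7082 cont=14.3166 V=14.7082[EX]; j=2 S=79.5500 intr=2.2800 cont=5.3659 V=5.3659[hold]; j=3 S=94.2794 intr=0.0000 cont=0.9390 V=0.9390[hold]; j=4 S=111.7360 intr=0.0000 cont=0.0000 V=0.0000[hold]  S*(4)=67.1218
k=3: j=0 S=61.6560 intr=20.1740 cont=19.5838 V=20.1740[EX]; j=1 S=73.0722 intr=8.7578 cont=9.7654 V=9.7654[hold]; j=2 S=86.6021 intr=0.0000 cont=3.0353 V=3.0353[hold]; j=3 S=102.6372 intr=0.0000 cont=0.4461 V=0.4461[hold]  S*(3)=61.6560
k=2: j=0 S=67.1218 intr=14.7082 cont=14.6397 V=14.7082[EX]; j=1 S=79.5500 intr=2.2800 cont=6.2106 V=6.2106[hold]; j=2 S=94.2794 intr=0.0000 cont=1.6729 V=1.6729[hold]  S*(2)=67.1218
k=1: j=0 S=73.0722 intr=8.7578 cont=10.2027 V=10.2027[hold]; j=1 S=86.6021 intr=0.0000 cont=3.8165 V=3.8165[hold]  S*(1)=-
k=0: j=0 S=79.5500 intr=2.2800 cont=6.8228 V=6.8228[hold]  S*(0)=-

price = 6.8228
boundary = - - 67.1218 61.6560 67.1218 61.6560 67.1218
tree:
6.8228
10.2027 3.8165
14.7082 6.2106 1.6729
20.1740 9.7654 3.0353 0.4461
25.1947 14.7082 5.3659 0.9390 0.0000
29.8066 20.1740 9.1413 1.9765 0.0000 0.0000
34.0429 25.1947 14.7082 4.1605 0.0000 0.0000 0.0000
37.9342 29.8066 20.1740 8.7578 0.0000 0.0000 0.0000 0.0000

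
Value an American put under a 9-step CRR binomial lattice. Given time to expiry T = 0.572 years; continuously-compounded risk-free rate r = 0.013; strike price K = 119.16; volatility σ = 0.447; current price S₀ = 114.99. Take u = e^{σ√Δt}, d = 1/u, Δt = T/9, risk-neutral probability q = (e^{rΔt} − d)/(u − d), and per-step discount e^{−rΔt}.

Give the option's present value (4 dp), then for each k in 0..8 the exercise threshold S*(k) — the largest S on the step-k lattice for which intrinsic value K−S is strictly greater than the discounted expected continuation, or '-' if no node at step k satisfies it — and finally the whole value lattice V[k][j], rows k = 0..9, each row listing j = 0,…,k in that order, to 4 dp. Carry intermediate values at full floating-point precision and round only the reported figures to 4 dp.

price = 17.7817
boundary = - - - - - 65.4572 73.2652 82.0047 91.7865
tree:
17.7817
23.5928 11.4031
30.4187 16.1050 6.2369
38.0101 22.0984 9.5223 2.6241
45.9429 29.3265 14.1644 4.4188 0.6492
53.7028 37.4639 20.4022 7.3089 1.2388 0.0000
60.6787 45.8948 28.2300 11.8038 2.3638 0.0000 0.0000
66.9112 53.7028 37.1553 18.4346 4.5107 0.0000 0.0000 0.0000
72.4795 60.6787 45.8948 27.3735 8.6074 0.0000 0.0000 0.0000 0.0000
77.4543 66.9112 53.7028 37.1553 16.4247 0.0000 0.0000 0.0000 0.0000 0.0000

Δt=0.06356, u=1.11928, d=0.89343, q=0.47552, disc=e^(-rΔt)=0.99917
k=9 terminal: V=max(K-S,0) → 77.4543 66.9112 53.7028 37.1553 16.4247 0.0000 0.0000 0.0000 0.0000 0.0000
k=8: j=0 S=46.6805 intr=72.4795 cont=72.3810 V=72.4795[EX]; j=1 S=58.4813 intr=60.6787 cont=60.5803 V=60.6787[EX]; j=2 S=73.2652 intr=45.8948 cont=45.7963 V=45.8948[EX]; j=3 S=91.7865 intr=27.3735 cont=27.2750 V=27.3735[EX]; j=4 S=114.9900 intr=4.1700 cont=8.6074 V=8.6074[hold]; j=5 S=144.0592 intr=0.0000 cont=0.0000 V=0.0000[hold]; j=6 S=180.4771 intr=0.0000 cont=0.0000 V=0.0000[hold]; j=7 S=226.1014 intr=0.0000 cont=0.0000 V=0.0000[hold]; j=8 S=283.2593 intr=0.0000 cont=0.0000 V=0.0000[hold]  S*(8)=91.7865
k=7: j=0 S=52.2488 intr=66.9112 cont=66.8128 V=66.9112[EX]; j=1 S=65.4572 intr=53.7028 cont=53.6044 V=53.7028[EX]; j=2 S=82.0047 intr=37.1553 cont=37.0569 V=37.1553[EX]; j=3 S=102.7353 intr=16.4247 cont=18.4346 V=18.4346[hold]; j=4 S=128.7065 intr=0.0000 cont=4.5107 V=4.5107[hold]; j=5 S=161.2433 intr=0.0000 cont=0.0000 V=0.0000[hold]; j=6 S=202.0053 intr=0.0000 cont=0.0000 V=0.0000[hold]; j=7 S=253.0718 intr=0.0000 cont=0.0000 V=0.0000[hold]  S*(7)=82.0047
k=6: j=0 S=58.4813 intr=60.6787 cont=60.5803 V=60.6787[EX]; j=1 S=73.2652 intr=45.8948 cont=45.7963 V=45.8948[EX]; j=2 S=91.7865 intr=27.3735 cont=28.2300 V=28.2300[hold]; j=3 S=114.9900 intr=4.1700 cont=11.8038 V=11.8038[hold]; j=4 S=144.0592 intr=0.0000 cont=2.3638 V=2.3638[hold]; j=5 S=180.4771 intr=0.0000 cont=0.0000 V=0.0000[hold]; j=6 S=226.1014 intr=0.0000 cont=0.0000 V=0.0000[hold]  S*(6)=73.2652
k=5: j=0 S=65.4572 intr=53.7028 cont=53.6044 V=53.7028[EX]; j=1 S=82.0047 intr=37.1553 cont=37.4639 V=37.4639[hold]; j=2 S=102.7353 intr=16.4247 cont=20.4022 V=20.4022[hold]; j=3 S=128.7065 intr=0.0000 cont=7.3089 V=7.3089[hold]; j=4 S=161.2433 intr=0.0000 cont=1.2388 V=1.2388[hold]; j=5 S=202.0053 intr=0.0000 cont=0.0000 V=0.0000[hold]  S*(5)=65.4572
k=4: j=0 S=73.2652 intr=45.8948 cont=45.9429 V=45.9429[hold]; j=1 S=91.7865 intr=27.3735 cont=29.3265 V=29.3265[hold]; j=2 S=114.9900 intr=4.1700 cont=14.1644 V=14.1644[hold]; j=3 S=144.0592 intr=0.0000 cont=4.4188 V=4.4188[hold]; j=4 S=180.4771 intr=0.0000 cont=0.6492 V=0.6492[hold]  S*(4)=-
k=3: j=0 S=82.0047 intr=37.1553 cont=38.0101 V=38.0101[hold]; j=1 S=102.7353 intr=16.4247 cont=22.0984 V=22.0984[hold]; j=2 S=128.7065 intr=0.0000 cont=9.5223 V=9.5223[hold]; j=3 S=161.2433 intr=0.0000 cont=2.6241 V=2.6241[hold]  S*(3)=-
k=2: j=0 S=91.7865 intr=27.3735 cont=30.4187 V=30.4187[hold]; j=1 S=114.9900 intr=4.1700 cont=16.1050 V=16.1050[hold]; j=2 S=144.0592 intr=0.0000 cont=6.2369 V=6.2369[hold]  S*(2)=-
k=1: j=0 S=102.7353 intr=16.4247 cont=23.5928 V=23.5928[hold]; j=1 S=128.7065 intr=0.0000 cont=11.4031 V=11.4031[hold]  S*(1)=-
k=0: j=0 S=114.9900 intr=4.1700 cont=17.7817 V=17.7817[hold]  S*(0)=-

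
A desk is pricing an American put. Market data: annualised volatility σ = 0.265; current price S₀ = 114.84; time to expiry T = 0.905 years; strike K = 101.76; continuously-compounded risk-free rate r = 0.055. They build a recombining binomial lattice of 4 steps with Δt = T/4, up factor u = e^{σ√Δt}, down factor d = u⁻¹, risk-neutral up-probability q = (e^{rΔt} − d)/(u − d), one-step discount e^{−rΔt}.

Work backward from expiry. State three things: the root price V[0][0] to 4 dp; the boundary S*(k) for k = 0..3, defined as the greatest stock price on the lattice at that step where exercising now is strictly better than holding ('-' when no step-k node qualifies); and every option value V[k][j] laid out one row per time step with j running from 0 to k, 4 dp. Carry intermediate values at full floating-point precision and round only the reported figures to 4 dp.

params: Δt=0.22625 u=1.13434 d=0.88157 q=0.51807 e^(-rΔt)=0.98763
t_4 payoffs: 32.3977 12.5100 0.0000 0.0000 0.0000
t_3: node(3,0) S=78.6803 payoff=23.0797 vs cont=21.8213 → 23.0797 [stop]  node(3,1) S=101.2397 payoff=0.5203 vs cont=5.9544 → 5.9544 [wait]  node(3,2) S=130.2674 payoff=0.0000 vs cont=0.0000 → 0.0000 [wait]  node(3,3) S=167.6180 payoff=0.0000 vs cont=0.0000 → 0.0000 [wait]  ⇒ S*(3)=78.6803
t_2: node(2,0) S=89.2500 payoff=12.5100 vs cont=14.0320 → 14.0320 [wait]  node(2,1) S=114.8400 payoff=0.0000 vs cont=2.8341 → 2.8341 [wait]  node(2,2) S=147.7672 payoff=0.0000 vs cont=0.0000 → 0.0000 [wait]  ⇒ S*(2)=-
t_1: node(1,0) S=101.2397 payoff=0.5203 vs cont=8.1290 → 8.1290 [wait]  node(1,1) S=130.2674 payoff=0.0000 vs cont=1.3490 → 1.3490 [wait]  ⇒ S*(1)=-
t_0: node(0,0) S=114.8400 payoff=0.0000 vs cont=4.5594 → 4.5594 [wait]  ⇒ S*(0)=-

price = 4.5594
boundary = - - - 78.6803
tree:
4.5594
8.1290 1.3490
14.0320 2.8341 0.0000
23.0797 5.9544 0.0000 0.0000
32.3977 12.5100 0.0000 0.0000 0.0000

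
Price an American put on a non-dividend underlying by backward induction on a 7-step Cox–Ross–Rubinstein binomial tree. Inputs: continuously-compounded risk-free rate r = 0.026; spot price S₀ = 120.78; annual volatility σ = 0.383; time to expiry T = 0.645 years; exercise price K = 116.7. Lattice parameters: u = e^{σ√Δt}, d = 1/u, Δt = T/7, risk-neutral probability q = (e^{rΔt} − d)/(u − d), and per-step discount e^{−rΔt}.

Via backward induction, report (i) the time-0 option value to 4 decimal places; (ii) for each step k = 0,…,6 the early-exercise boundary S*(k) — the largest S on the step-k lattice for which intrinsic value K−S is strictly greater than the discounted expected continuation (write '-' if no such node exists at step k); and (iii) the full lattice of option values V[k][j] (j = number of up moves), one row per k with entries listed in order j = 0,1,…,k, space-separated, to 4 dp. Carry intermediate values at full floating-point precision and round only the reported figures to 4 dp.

Δt=0.09214  u=1.12329  d=0.89024  q=0.48126  discount=0.99761
step 7 (expiry): payoffs max(K−S,0) = 63.1748 49.1633 31.4838 9.1763 0.0000 0.0000 0.0000 0.0000
step 6: (k=6,j=0): S=60.1242, (K−S)⁺=56.5758, hold=56.2966 ⇒ V=56.5758 exercise | (k=6,j=1): S=75.8632, (K−S)⁺=40.8368, hold=40.5576 ⇒ V=40.8368 exercise | (k=6,j=2): S=95.7223, (K−S)⁺=20.9777, hold=20.6985 ⇒ V=20.9777 exercise | (k=6,j=3): S=120.7800, (K−S)⁺=0.0000, hold=4.7487 ⇒ V=4.7487 continue | (k=6,j=4): S=152.3972, (K−S)⁺=0.0000, hold=0.0000 ⇒ V=0.0000 continue | (k=6,j=5): S=192.2910, (K−S)⁺=0.0000, hold=0.0000 ⇒ V=0.0000 continue | (k=6,j=6): S=242.6280, (K−S)⁺=0.0000, hold=0.0000 ⇒ V=0.0000 continue  boundary S*=95.7223
step 5: (k=5,j=0): S=67.5367, (K−S)⁺=49.1633, hold=48.8840 ⇒ V=49.1633 exercise | (k=5,j=1): S=85.2162, (K−S)⁺=31.4838, hold=31.2046 ⇒ V=31.4838 exercise | (k=5,j=2): S=107.5237, (K−S)⁺=9.1763, hold=13.1359 ⇒ V=13.1359 continue | (k=5,j=3): S=135.6707, (K−S)⁺=0.0000, hold=2.4575 ⇒ V=2.4575 continue | (k=5,j=4): S=171.1859, (K−S)⁺=0.0000, hold=0.0000 ⇒ V=0.0000 continue | (k=5,j=5): S=215.9981, (K−S)⁺=0.0000, hold=0.0000 ⇒ V=0.0000 continue  boundary S*=85.2162
step 4: (k=4,j=0): S=75.8632, (K−S)⁺=40.8368, hold=40.5576 ⇒ V=40.8368 exercise | (k=4,j=1): S=95.7223, (K−S)⁺=20.9777, hold=22.5995 ⇒ V=22.5995 continue | (k=4,j=2): S=120.7800, (K−S)⁺=0.0000, hold=7.9776 ⇒ V=7.9776 continue | (k=4,j=3): S=152.3972, (K−S)⁺=0.0000, hold=1.2717 ⇒ V=1.2717 continue | (k=4,j=4): S=192.2910, (K−S)⁺=0.0000, hold=0.0000 ⇒ V=0.0000 continue  boundary S*=75.8632
step 3: (k=3,j=0): S=85.2162, (K−S)⁺=31.4838, hold=31.9832 ⇒ V=31.9832 continue | (k=3,j=1): S=107.5237, (K−S)⁺=9.1763, hold=15.5253 ⇒ V=15.5253 continue | (k=3,j=2): S=135.6707, (K−S)⁺=0.0000, hold=4.7390 ⇒ V=4.7390 continue | (k=3,j=3): S=171.1859, (K−S)⁺=0.0000, hold=0.6581 ⇒ V=0.6581 continue  boundary S*=-
step 2: (k=2,j=0): S=95.7223, (K−S)⁺=20.9777, hold=24.0051 ⇒ V=24.0051 continue | (k=2,j=1): S=120.7800, (K−S)⁺=0.0000, hold=10.3096 ⇒ V=10.3096 continue | (k=2,j=2): S=152.3972, (K−S)⁺=0.0000, hold=2.7684 ⇒ V=2.7684 continue  boundary S*=-
step 1: (k=1,j=0): S=107.5237, (K−S)⁺=9.1763, hold=17.3723 ⇒ V=17.3723 continue | (k=1,j=1): S=135.6707, (K−S)⁺=0.0000, hold=6.6643 ⇒ V=6.6643 continue  boundary S*=-
step 0: (k=0,j=0): S=120.7800, (K−S)⁺=0.0000, hold=12.1897 ⇒ V=12.1897 continue  boundary S*=-

price = 12.1897
boundary = - - - - 75.8632 85.2162 95.7223
tree:
12.1897
17.3723 6.6643
24.0051 10.3096 2.7684
31.9832 15.5253 4.7390 0.6581
40.8368 22.5995 7.9776 1.2717 0.0000
49.1633 31.4838 13.1359 2.4575 0.0000 0.0000
56.5758 40.8368 20.9777 4.7487 0.0000 0.0000 0.0000
63.1748 49.1633 31.4838 9.1763 0.0000 0.0000 0.0000 0.0000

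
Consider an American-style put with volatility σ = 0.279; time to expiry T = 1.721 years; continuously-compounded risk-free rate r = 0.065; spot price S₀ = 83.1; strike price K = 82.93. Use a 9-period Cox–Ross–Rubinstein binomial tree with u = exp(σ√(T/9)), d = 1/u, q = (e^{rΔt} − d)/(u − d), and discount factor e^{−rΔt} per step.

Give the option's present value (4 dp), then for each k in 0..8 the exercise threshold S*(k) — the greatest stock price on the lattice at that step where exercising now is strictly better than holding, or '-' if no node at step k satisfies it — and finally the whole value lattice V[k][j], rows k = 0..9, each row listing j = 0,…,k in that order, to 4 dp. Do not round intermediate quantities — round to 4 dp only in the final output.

price = 8.6967
boundary = - - - 57.6294 51.0104 57.6294 65.1073 57.6294 65.1073
tree:
8.6967
12.7844 5.1424
18.2643 8.0466 2.5922
25.3006 12.2254 4.3927 0.9970
31.9196 17.9441 7.2543 1.8638 0.2229
37.7784 25.3006 11.6027 3.4254 0.4709 0.0000
42.9643 31.9196 17.8227 6.1552 0.9946 0.0000 0.0000
47.5546 37.7784 25.3006 10.7196 2.1010 0.0000 0.0000 0.0000
51.6176 42.9643 31.9196 17.8227 4.4380 0.0000 0.0000 0.0000 0.0000
55.2140 47.5546 37.7784 25.3006 9.3745 0.0000 0.0000 0.0000 0.0000 0.0000

Δt=0.19122, u=1.12976, d=0.88514, q=0.52067, disc=e^(-rΔt)=0.98765
k=9 terminal: V=max(K-S,0) → 55.2140 47.5546 37.7784 25.3006 9.3745 0.0000 0.0000 0.0000 0.0000 0.0000
k=8: j=0 S=31.3124 intr=51.6176 cont=50.5932 V=51.6176[EX]; j=1 S=39.9657 intr=42.9643 cont=41.9399 V=42.9643[EX]; j=2 S=51.0104 intr=31.9196 cont=30.8952 V=31.9196[EX]; j=3 S=65.1073 intr=17.8227 cont=16.7983 V=17.8227[EX]; j=4 S=83.1000 intr=0.0000 cont=4.4380 V=4.4380[hold]; j=5 S=106.0650 intr=0.0000 cont=0.0000 V=0.0000[hold]; j=6 S=135.3765 intr=0.0000 cont=0.0000 V=0.0000[hold]; j=7 S=172.7884 intr=0.0000 cont=0.0000 V=0.0000[hold]; j=8 S=220.5391 intr=0.0000 cont=0.0000 V=0.0000[hold]  S*(8)=65.1073
k=7: j=0 S=35.3754 intr=47.5546 cont=46.5302 V=47.5546[EX]; j=1 S=45.1516 intr=37.7784 cont=36.7540 V=37.7784[EX]; j=2 S=57.6294 intr=25.3006 cont=24.2762 V=25.3006[EX]; j=3 S=73.5555 intr=9.3745 cont=10.7196 V=10.7196[hold]; j=4 S=93.8829 intr=0.0000 cont=2.1010 V=2.1010[hold]; j=5 S=119.8278 intr=0.0000 cont=0.0000 V=0.0000[hold]; j=6 S=152.9428 intr=0.0000 cont=0.0000 V=0.0000[hold]; j=7 S=195.2091 intr=0.0000 cont=0.0000 V=0.0000[hold]  S*(7)=57.6294
k=6: j=0 S=39.9657 intr=42.9643 cont=41.9399 V=42.9643[EX]; j=1 S=51.0104 intr=31.9196 cont=30.8952 V=31.9196[EX]; j=2 S=65.1073 intr=17.8227 cont=17.4900 V=17.8227[EX]; j=3 S=83.1000 intr=0.0000 cont=6.1552 V=6.1552[hold]; j=4 S=106.0650 intr=0.0000 cont=0.9946 V=0.9946[hold]; j=5 S=135.3765 intr=0.0000 cont=0.0000 V=0.0000[hold]; j=6 S=172.7884 intr=0.0000 cont=0.0000 V=0.0000[hold]  S*(6)=65.1073
k=5: j=0 S=45.1516 intr=37.7784 cont=36.7540 V=37.7784[EX]; j=1 S=57.6294 intr=25.3006 cont=24.2762 V=25.3006[EX]; j=2 S=73.5555 intr=9.3745 cont=11.6027 V=11.6027[hold]; j=3 S=93.8829 intr=0.0000 cont=3.4254 V=3.4254[hold]; j=4 S=119.8278 intr=0.0000 cont=0.4709 V=0.4709[hold]; j=5 S=152.9428 intr=0.0000 cont=0.0000 V=0.0000[hold]  S*(5)=57.6294
k=4: j=0 S=51.0104 intr=31.9196 cont=30.8952 V=31.9196[EX]; j=1 S=65.1073 intr=17.8227 cont=17.9441 V=17.9441[hold]; j=2 S=83.1000 intr=0.0000 cont=7.2543 V=7.2543[hold]; j=3 S=106.0650 intr=0.0000 cont=1.8638 V=1.8638[hold]; j=4 S=135.3765 intr=0.0000 cont=0.2229 V=0.2229[hold]  S*(4)=51.0104
k=3: j=0 S=57.6294 intr=25.3006 cont=24.3386 V=25.3006[EX]; j=1 S=73.5555 intr=9.3745 cont=12.2254 V=12.2254[hold]; j=2 S=93.8829 intr=0.0000 cont=4.3927 V=4.3927[hold]; j=3 S=119.8278 intr=0.0000 cont=0.9970 V=0.9970[hold]  S*(3)=57.6294
k=2: j=0 S=65.1073 intr=17.8227 cont=18.2643 V=18.2643[hold]; j=1 S=83.1000 intr=0.0000 cont=8.0466 V=8.0466[hold]; j=2 S=106.0650 intr=0.0000 cont=2.5922 V=2.5922[hold]  S*(2)=-
k=1: j=0 S=73.5555 intr=9.3745 cont=12.7844 V=12.7844[hold]; j=1 S=93.8829 intr=0.0000 cont=5.1424 V=5.1424[hold]  S*(1)=-
k=0: j=0 S=83.1000 intr=0.0000 cont=8.6967 V=8.6967[hold]  S*(0)=-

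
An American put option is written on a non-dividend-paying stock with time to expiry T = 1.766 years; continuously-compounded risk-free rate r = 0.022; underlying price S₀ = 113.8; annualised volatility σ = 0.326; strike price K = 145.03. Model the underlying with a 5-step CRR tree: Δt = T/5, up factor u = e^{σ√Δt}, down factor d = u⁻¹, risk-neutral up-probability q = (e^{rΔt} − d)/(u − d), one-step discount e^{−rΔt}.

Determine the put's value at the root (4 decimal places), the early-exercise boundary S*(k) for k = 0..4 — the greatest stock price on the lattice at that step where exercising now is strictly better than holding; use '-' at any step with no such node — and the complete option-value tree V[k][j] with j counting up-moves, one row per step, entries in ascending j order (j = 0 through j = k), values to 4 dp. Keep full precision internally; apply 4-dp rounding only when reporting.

Δt=0.35320  u=1.21379  d=0.82387  q=0.47172  discount=0.99226
step 5 (expiry): payoffs max(K−S,0) = 101.8351 81.3920 51.2737 6.9012 0.0000 0.0000
step 4: (k=4,j=0): S=52.4294, (K−S)⁺=92.6006, hold=91.4780 ⇒ V=92.6006 exercise | (k=4,j=1): S=77.2429, (K−S)⁺=67.7871, hold=66.6645 ⇒ V=67.7871 exercise | (k=4,j=2): S=113.8000, (K−S)⁺=31.2300, hold=30.1074 ⇒ V=31.2300 exercise | (k=4,j=3): S=167.6587, (K−S)⁺=0.0000, hold=3.6176 ⇒ V=3.6176 continue | (k=4,j=4): S=247.0073, (K−S)⁺=0.0000, hold=0.0000 ⇒ V=0.0000 continue  boundary S*=113.8000
step 3: (k=3,j=0): S=63.6380, (K−S)⁺=81.3920, hold=80.2694 ⇒ V=81.3920 exercise | (k=3,j=1): S=93.7563, (K−S)⁺=51.2737, hold=50.1511 ⇒ V=51.2737 exercise | (k=3,j=2): S=138.1288, (K−S)⁺=6.9012, hold=18.0637 ⇒ V=18.0637 continue | (k=3,j=3): S=203.5016, (K−S)⁺=0.0000, hold=1.8963 ⇒ V=1.8963 continue  boundary S*=93.7563
step 2: (k=2,j=0): S=77.2429, (K−S)⁺=67.7871, hold=66.6645 ⇒ V=67.7871 exercise | (k=2,j=1): S=113.8000, (K−S)⁺=31.2300, hold=35.3323 ⇒ V=35.3323 continue | (k=2,j=2): S=167.6587, (K−S)⁺=0.0000, hold=10.3564 ⇒ V=10.3564 continue  boundary S*=77.2429
step 1: (k=1,j=0): S=93.7563, (K−S)⁺=51.2737, hold=52.0713 ⇒ V=52.0713 continue | (k=1,j=1): S=138.1288, (K−S)⁺=6.9012, hold=23.3683 ⇒ V=23.3683 continue  boundary S*=-
step 0: (k=0,j=0): S=113.8000, (K−S)⁺=31.2300, hold=38.2333 ⇒ V=38.2333 continue  boundary S*=-

price = 38.2333
boundary = - - 77.2429 93.7563 113.8000
tree:
38.2333
52.0713 23.3683
67.7871 35.3323 10.3564
81.3920 51.2737 18.0637 1.8963
92.6006 67.7871 31.2300 3.6176 0.0000
101.8351 81.3920 51.2737 6.9012 0.0000 0.0000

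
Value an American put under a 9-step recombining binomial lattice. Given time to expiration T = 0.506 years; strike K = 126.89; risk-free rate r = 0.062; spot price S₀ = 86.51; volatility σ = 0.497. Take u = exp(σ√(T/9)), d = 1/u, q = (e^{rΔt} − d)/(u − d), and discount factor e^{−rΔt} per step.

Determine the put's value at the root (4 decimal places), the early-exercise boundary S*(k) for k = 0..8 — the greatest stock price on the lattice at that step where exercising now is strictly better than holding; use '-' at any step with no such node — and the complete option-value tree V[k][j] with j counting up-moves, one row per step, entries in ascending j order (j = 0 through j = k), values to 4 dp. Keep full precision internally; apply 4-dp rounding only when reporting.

params: Δt=0.05622 u=1.12507 d=0.88883 q=0.48535 e^(-rΔt)=0.99652
t_9 payoffs: 96.9362 88.9750 78.8979 66.1425 49.9970 29.5602 3.6918 0.0000 0.0000 0.0000
t_8: node(8,0) S=33.7001 payoff=93.1899 vs cont=92.7483 → 93.1899 [stop]  node(8,1) S=42.6570 payoff=84.2330 vs cont=83.7915 → 84.2330 [stop]  node(8,2) S=53.9944 payoff=72.8956 vs cont=72.4540 → 72.8956 [stop]  node(8,3) S=68.3451 payoff=58.5449 vs cont=58.1033 → 58.5449 [stop]  node(8,4) S=86.5100 payoff=40.3800 vs cont=39.9385 → 40.3800 [stop]  node(8,5) S=109.5027 payoff=17.3873 vs cont=16.9457 → 17.3873 [stop]  node(8,6) S=138.6065 payoff=0.0000 vs cont=1.8934 → 1.8934 [wait]  node(8,7) S=175.4456 payoff=0.0000 vs cont=0.0000 → 0.0000 [wait]  node(8,8) S=222.0757 payoff=0.0000 vs cont=0.0000 → 0.0000 [wait]  ⇒ S*(8)=109.5027
t_7: node(7,0) S=37.9150 payoff=88.9750 vs cont=88.5335 → 88.9750 [stop]  node(7,1) S=47.9921 payoff=78.8979 vs cont=78.4564 → 78.8979 [stop]  node(7,2) S=60.7475 payoff=66.1425 vs cont=65.7010 → 66.1425 [stop]  node(7,3) S=76.8930 payoff=49.9970 vs cont=49.5554 → 49.9970 [stop]  node(7,4) S=97.3298 payoff=29.5602 vs cont=29.1187 → 29.5602 [stop]  node(7,5) S=123.1982 payoff=3.6918 vs cont=9.8329 → 9.8329 [wait]  node(7,6) S=155.9420 payoff=0.0000 vs cont=0.9710 → 0.9710 [wait]  node(7,7) S=197.3884 payoff=0.0000 vs cont=0.0000 → 0.0000 [wait]  ⇒ S*(7)=97.3298
t_6: node(6,0) S=42.6570 payoff=84.2330 vs cont=83.7915 → 84.2330 [stop]  node(6,1) S=53.9944 payoff=72.8956 vs cont=72.4540 → 72.8956 [stop]  node(6,2) S=68.3451 payoff=58.5449 vs cont=58.1033 → 58.5449 [stop]  node(6,3) S=86.5100 payoff=40.3800 vs cont=39.9385 → 40.3800 [stop]  node(6,4) S=109.5027 payoff=17.3873 vs cont=19.9159 → 19.9159 [wait]  node(6,5) S=138.6065 payoff=0.0000 vs cont=5.5125 → 5.5125 [wait]  node(6,6) S=175.4456 payoff=0.0000 vs cont=0.4980 → 0.4980 [wait]  ⇒ S*(6)=86.5100
t_5: node(5,0) S=47.9921 payoff=78.8979 vs cont=78.4564 → 78.8979 [stop]  node(5,1) S=60.7475 payoff=66.1425 vs cont=65.7010 → 66.1425 [stop]  node(5,2) S=76.8930 payoff=49.9970 vs cont=49.5554 → 49.9970 [stop]  node(5,3) S=97.3298 payoff=29.5602 vs cont=30.3417 → 30.3417 [wait]  node(5,4) S=123.1982 payoff=3.6918 vs cont=12.8802 → 12.8802 [wait]  node(5,5) S=155.9420 payoff=0.0000 vs cont=3.0680 → 3.0680 [wait]  ⇒ S*(5)=76.8930
t_4: node(4,0) S=53.9944 payoff=72.8956 vs cont=72.4540 → 72.8956 [stop]  node(4,1) S=68.3451 payoff=58.5449 vs cont=58.1033 → 58.5449 [stop]  node(4,2) S=86.5100 payoff=40.3800 vs cont=40.3164 → 40.3800 [stop]  node(4,3) S=109.5027 payoff=17.3873 vs cont=21.7906 → 21.7906 [wait]  node(4,4) S=138.6065 payoff=0.0000 vs cont=8.0895 → 8.0895 [wait]  ⇒ S*(4)=86.5100
t_3: node(3,0) S=60.7475 payoff=66.1425 vs cont=65.7010 → 66.1425 [stop]  node(3,1) S=76.8930 payoff=49.9970 vs cont=49.5554 → 49.9970 [stop]  node(3,2) S=97.3298 payoff=29.5602 vs cont=31.2485 → 31.2485 [wait]  node(3,3) S=123.1982 payoff=3.6918 vs cont=15.0881 → 15.0881 [wait]  ⇒ S*(3)=76.8930
t_2: node(2,0) S=68.3451 payoff=58.5449 vs cont=58.1033 → 58.5449 [stop]  node(2,1) S=86.5100 payoff=40.3800 vs cont=40.7550 → 40.7550 [wait]  node(2,2) S=109.5027 payoff=17.3873 vs cont=23.3235 → 23.3235 [wait]  ⇒ S*(2)=68.3451
t_1: node(1,0) S=76.8930 payoff=49.9970 vs cont=49.7368 → 49.9970 [stop]  node(1,1) S=97.3298 payoff=29.5602 vs cont=32.1822 → 32.1822 [wait]  ⇒ S*(1)=76.8930
t_0: node(0,0) S=86.5100 payoff=40.3800 vs cont=41.2066 → 41.2066 [wait]  ⇒ S*(0)=-

price = 41.2066
boundary = - 76.8930 68.3451 76.8930 86.5100 76.8930 86.5100 97.3298 109.5027
tree:
41.2066
49.9970 32.1822
58.5449 40.7550 23.3235
66.1425 49.9970 31.2485 15.0881
72.8956 58.5449 40.3800 21.7906 8.0895
78.8979 66.1425 49.9970 30.3417 12.8802 3.0680
84.2330 72.8956 58.5449 40.3800 19.9159 5.5125 0.4980
88.9750 78.8979 66.1425 49.9970 29.5602 9.8329 0.9710 0.0000
93.1899 84.2330 72.8956 58.5449 40.3800 17.3873 1.8934 0.0000 0.0000
96.9362 88.9750 78.8979 66.1425 49.9970 29.5602 3.6918 0.0000 0.0000 0.0000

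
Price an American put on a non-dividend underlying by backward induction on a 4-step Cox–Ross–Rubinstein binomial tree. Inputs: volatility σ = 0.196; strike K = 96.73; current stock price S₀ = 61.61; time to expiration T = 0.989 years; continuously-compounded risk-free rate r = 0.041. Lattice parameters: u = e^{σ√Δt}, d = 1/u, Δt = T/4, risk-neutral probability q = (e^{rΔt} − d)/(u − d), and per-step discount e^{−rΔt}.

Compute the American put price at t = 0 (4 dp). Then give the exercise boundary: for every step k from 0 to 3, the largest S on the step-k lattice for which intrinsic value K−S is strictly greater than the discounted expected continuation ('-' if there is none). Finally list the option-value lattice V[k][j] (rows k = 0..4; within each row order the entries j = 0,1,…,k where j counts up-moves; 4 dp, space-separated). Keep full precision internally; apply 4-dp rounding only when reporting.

params: Δt=0.24725 u=1.10237 d=0.90714 q=0.52784 e^(-rΔt)=0.98991
t_4 payoffs: 55.0098 46.0311 35.1200 21.8608 5.7480
t_3: node(3,0) S=45.9910 payoff=50.7390 vs cont=49.7634 → 50.7390 [stop]  node(3,1) S=55.8888 payoff=40.8412 vs cont=39.8655 → 40.8412 [stop]  node(3,2) S=67.9168 payoff=28.8132 vs cont=27.8376 → 28.8132 [stop]  node(3,3) S=82.5334 payoff=14.1966 vs cont=13.2210 → 14.1966 [stop]  ⇒ S*(3)=82.5334
t_2: node(2,0) S=50.6989 payoff=46.0311 vs cont=45.0554 → 46.0311 [stop]  node(2,1) S=61.6100 payoff=35.1200 vs cont=34.1444 → 35.1200 [stop]  node(2,2) S=74.8692 payoff=21.8608 vs cont=20.8851 → 21.8608 [stop]  ⇒ S*(2)=74.8692
t_1: node(1,0) S=55.8888 payoff=40.8412 vs cont=39.8655 → 40.8412 [stop]  node(1,1) S=67.9168 payoff=28.8132 vs cont=27.8376 → 28.8132 [stop]  ⇒ S*(1)=67.9168
t_0: node(0,0) S=61.6100 payoff=35.1200 vs cont=34.1444 → 35.1200 [stop]  ⇒ S*(0)=61.6100

price = 35.1200
boundary = 61.6100 67.9168 74.8692 82.5334
tree:
35.1200
40.8412 28.8132
46.0311 35.1200 21.8608
50.7390 40.8412 28.8132 14.1966
55.0098 46.0311 35.1200 21.8608 5.7480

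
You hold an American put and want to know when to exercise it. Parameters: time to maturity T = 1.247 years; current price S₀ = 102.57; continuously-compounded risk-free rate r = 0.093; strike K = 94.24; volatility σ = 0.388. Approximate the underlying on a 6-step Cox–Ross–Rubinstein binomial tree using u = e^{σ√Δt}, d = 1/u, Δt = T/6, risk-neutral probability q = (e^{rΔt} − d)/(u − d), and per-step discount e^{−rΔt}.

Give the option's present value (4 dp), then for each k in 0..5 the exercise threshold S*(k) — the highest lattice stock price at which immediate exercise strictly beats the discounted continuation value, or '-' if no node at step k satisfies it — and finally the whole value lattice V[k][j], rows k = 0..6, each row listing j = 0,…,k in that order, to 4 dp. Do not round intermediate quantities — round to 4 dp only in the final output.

price = 9.2139
boundary = - - - 60.3338 72.0080 60.3338
tree:
9.2139
14.7867 4.2283
22.8999 7.5807 1.1788
33.9062 13.2330 2.4565 0.0000
43.6877 22.2320 5.1193 0.0000 0.0000
51.8834 33.9062 10.6683 0.0000 0.0000 0.0000
58.7504 43.6877 22.2320 0.0000 0.0000 0.0000 0.0000

params: Δt=0.20783 u=1.19349 d=0.83788 q=0.51077 e^(-rΔt)=0.98086
t_6 payoffs: 58.7504 43.6877 22.2320 0.0000 0.0000 0.0000 0.0000
t_5: node(5,0) S=42.3566 payoff=51.8834 vs cont=50.0794 → 51.8834 [stop]  node(5,1) S=60.3338 payoff=33.9062 vs cont=32.1022 → 33.9062 [stop]  node(5,2) S=85.9410 payoff=8.2990 vs cont=10.6683 → 10.6683 [wait]  node(5,3) S=122.4166 payoff=0.0000 vs cont=0.0000 → 0.0000 [wait]  node(5,4) S=174.3733 payoff=0.0000 vs cont=0.0000 → 0.0000 [wait]  node(5,5) S=248.3818 payoff=0.0000 vs cont=0.0000 → 0.0000 [wait]  ⇒ S*(5)=60.3338
t_4: node(4,0) S=50.5523 payoff=43.6877 vs cont=41.8837 → 43.6877 [stop]  node(4,1) S=72.0080 payoff=22.2320 vs cont=21.6150 → 22.2320 [stop]  node(4,2) S=102.5700 payoff=0.0000 vs cont=5.1193 → 5.1193 [wait]  node(4,3) S=146.1033 payoff=0.0000 vs cont=0.0000 → 0.0000 [wait]  node(4,4) S=208.1133 payoff=0.0000 vs cont=0.0000 → 0.0000 [wait]  ⇒ S*(4)=72.0080
t_3: node(3,0) S=60.3338 payoff=33.9062 vs cont=32.1022 → 33.9062 [stop]  node(3,1) S=85.9410 payoff=8.2990 vs cont=13.2330 → 13.2330 [wait]  node(3,2) S=122.4166 payoff=0.0000 vs cont=2.4565 → 2.4565 [wait]  node(3,3) S=174.3733 payoff=0.0000 vs cont=0.0000 → 0.0000 [wait]  ⇒ S*(3)=60.3338
t_2: node(2,0) S=72.0080 payoff=22.2320 vs cont=22.8999 → 22.8999 [wait]  node(2,1) S=102.5700 payoff=0.0000 vs cont=7.5807 → 7.5807 [wait]  node(2,2) S=146.1033 payoff=0.0000 vs cont=1.1788 → 1.1788 [wait]  ⇒ S*(2)=-
t_1: node(1,0) S=85.9410 payoff=8.2990 vs cont=14.7867 → 14.7867 [wait]  node(1,1) S=122.4166 payoff=0.0000 vs cont=4.2283 → 4.2283 [wait]  ⇒ S*(1)=-
t_0: node(0,0) S=102.5700 payoff=0.0000 vs cont=9.2139 → 9.2139 [wait]  ⇒ S*(0)=-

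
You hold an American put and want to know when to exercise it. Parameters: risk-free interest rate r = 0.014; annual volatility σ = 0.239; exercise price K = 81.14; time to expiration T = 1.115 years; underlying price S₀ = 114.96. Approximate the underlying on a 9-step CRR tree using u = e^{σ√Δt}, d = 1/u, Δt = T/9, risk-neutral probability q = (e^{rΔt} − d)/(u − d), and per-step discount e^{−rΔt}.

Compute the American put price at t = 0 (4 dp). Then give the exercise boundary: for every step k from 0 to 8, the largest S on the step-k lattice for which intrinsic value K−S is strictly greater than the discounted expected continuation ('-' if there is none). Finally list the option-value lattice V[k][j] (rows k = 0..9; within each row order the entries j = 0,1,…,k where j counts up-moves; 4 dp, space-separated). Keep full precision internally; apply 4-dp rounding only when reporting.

Δt=0.12389, u=1.08776, d=0.91932, q=0.48929, disc=e^(-rΔt)=0.99827
k=9 terminal: V=max(K-S,0) → 27.2212 17.3419 5.6523 0.0000 0.0000 0.0000 0.0000 0.0000 0.0000 0.0000
k=8: j=0 S=58.6508 intr=22.4892 cont=22.3486 V=22.4892[EX]; j=1 S=69.3972 intr=11.7428 cont=11.6022 V=11.7428[EX]; j=2 S=82.1127 intr=0.0000 cont=2.8817 V=2.8817[hold]; j=3 S=97.1580 intr=0.0000 cont=0.0000 V=0.0000[hold]; j=4 S=114.9600 intr=0.0000 cont=0.0000 V=0.0000[hold]; j=5 S=136.0238 intr=0.0000 cont=0.0000 V=0.0000[hold]; j=6 S=160.9471 intr=0.0000 cont=0.0000 V=0.0000[hold]; j=7 S=190.4370 intr=0.0000 cont=0.0000 V=0.0000[hold]; j=8 S=225.3303 intr=0.0000 cont=0.0000 V=0.0000[hold]  S*(8)=69.3972
k=7: j=0 S=63.7981 intr=17.3419 cont=17.2012 V=17.3419[EX]; j=1 S=75.4877 intr=5.6523 cont=7.3943 V=7.3943[hold]; j=2 S=89.3191 intr=0.0000 cont=1.4692 V=1.4692[hold]; j=3 S=105.6848 intr=0.0000 cont=0.0000 V=0.0000[hold]; j=4 S=125.0492 intr=0.0000 cont=0.0000 V=0.0000[hold]; j=5 S=147.9616 intr=0.0000 cont=0.0000 V=0.0000[hold]; j=6 S=175.0722 intr=0.0000 cont=0.0000 V=0.0000[hold]; j=7 S=207.1502 intr=0.0000 cont=0.0000 V=0.0000[hold]  S*(7)=63.7981
k=6: j=0 S=69.3972 intr=11.7428 cont=12.4530 V=12.4530[hold]; j=1 S=82.1127 intr=0.0000 cont=4.4874 V=4.4874[hold]; j=2 S=97.1580 intr=0.0000 cont=0.7490 V=0.7490[hold]; j=3 S=114.9600 intr=0.0000 cont=0.0000 V=0.0000[hold]; j=4 S=136.0238 intr=0.0000 cont=0.0000 V=0.0000[hold]; j=5 S=160.9471 intr=0.0000 cont=0.0000 V=0.0000[hold]; j=6 S=190.4370 intr=0.0000 cont=0.0000 V=0.0000[hold]  S*(6)=-
k=5: j=0 S=75.4877 intr=5.6523 cont=8.5407 V=8.5407[hold]; j=1 S=89.3191 intr=0.0000 cont=2.6537 V=2.6537[hold]; j=2 S=105.6848 intr=0.0000 cont=0.3819 V=0.3819[hold]; j=3 S=125.0492 intr=0.0000 cont=0.0000 V=0.0000[hold]; j=4 S=147.9616 intr=0.0000 cont=0.0000 V=0.0000[hold]; j=5 S=175.0722 intr=0.0000 cont=0.0000 V=0.0000[hold]  S*(5)=-
k=4: j=0 S=82.1127 intr=0.0000 cont=5.6505 V=5.6505[hold]; j=1 S=97.1580 intr=0.0000 cont=1.5394 V=1.5394[hold]; j=2 S=114.9600 intr=0.0000 cont=0.1947 V=0.1947[hold]; j=3 S=136.0238 intr=0.0000 cont=0.0000 V=0.0000[hold]; j=4 S=160.9471 intr=0.0000 cont=0.0000 V=0.0000[hold]  S*(4)=-
k=3: j=0 S=89.3191 intr=0.0000 cont=3.6327 V=3.6327[hold]; j=1 S=105.6848 intr=0.0000 cont=0.8799 V=0.8799[hold]; j=2 S=125.0492 intr=0.0000 cont=0.0993 V=0.0993[hold]; j=3 S=147.9616 intr=0.0000 cont=0.0000 V=0.0000[hold]  S*(3)=-
k=2: j=0 S=97.1580 intr=0.0000 cont=2.2818 V=2.2818[hold]; j=1 S=114.9600 intr=0.0000 cont=0.4971 V=0.4971[hold]; j=2 S=136.0238 intr=0.0000 cont=0.0506 V=0.0506[hold]  S*(2)=-
k=1: j=0 S=105.6848 intr=0.0000 cont=1.4061 V=1.4061[hold]; j=1 S=125.0492 intr=0.0000 cont=0.2782 V=0.2782[hold]  S*(1)=-
k=0: j=0 S=114.9600 intr=0.0000 cont=0.8528 V=0.8528[hold]  S*(0)=-

price = 0.8528
boundary = - - - - - - - 63.7981 69.3972
tree:
0.8528
1.4061 0.2782
2.2818 0.4971 0.0506
3.6327 0.8799 0.0993 0.0000
5.6505 1.5394 0.1947 0.0000 0.0000
8.5407 2.6537 0.3819 0.0000 0.0000 0.0000
12.4530 4.4874 0.7490 0.0000 0.0000 0.0000 0.0000
17.3419 7.3943 1.4692 0.0000 0.0000 0.0000 0.0000 0.0000
22.4892 11.7428 2.8817 0.0000 0.0000 0.0000 0.0000 0.0000 0.0000
27.2212 17.3419 5.6523 0.0000 0.0000 0.0000 0.0000 0.0000 0.0000 0.0000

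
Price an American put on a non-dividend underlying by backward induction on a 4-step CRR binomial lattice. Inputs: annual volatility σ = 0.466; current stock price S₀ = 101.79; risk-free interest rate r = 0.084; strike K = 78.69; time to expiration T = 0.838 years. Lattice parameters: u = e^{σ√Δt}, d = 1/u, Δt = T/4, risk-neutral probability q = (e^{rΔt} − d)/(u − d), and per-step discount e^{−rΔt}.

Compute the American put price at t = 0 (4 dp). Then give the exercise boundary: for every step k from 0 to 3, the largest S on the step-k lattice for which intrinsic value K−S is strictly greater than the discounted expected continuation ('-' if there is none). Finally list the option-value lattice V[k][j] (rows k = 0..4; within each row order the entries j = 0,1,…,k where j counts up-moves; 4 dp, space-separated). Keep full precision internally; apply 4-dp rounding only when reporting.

params: Δt=0.20950 u=1.23775 d=0.80792 q=0.48818 e^(-rΔt)=0.98256
t_4 payoffs: 35.3213 12.2483 0.0000 0.0000 0.0000
t_3: node(3,0) S=53.6795 payoff=25.0105 vs cont=23.6378 → 25.0105 [stop]  node(3,1) S=82.2381 payoff=0.0000 vs cont=6.1596 → 6.1596 [wait]  node(3,2) S=125.9904 payoff=0.0000 vs cont=0.0000 → 0.0000 [wait]  node(3,3) S=193.0198 payoff=0.0000 vs cont=0.0000 → 0.0000 [wait]  ⇒ S*(3)=53.6795
t_2: node(2,0) S=66.4417 payoff=12.2483 vs cont=15.5321 → 15.5321 [wait]  node(2,1) S=101.7900 payoff=0.0000 vs cont=3.0976 → 3.0976 [wait]  node(2,2) S=155.9443 payoff=0.0000 vs cont=0.0000 → 0.0000 [wait]  ⇒ S*(2)=-
t_1: node(1,0) S=82.2381 payoff=0.0000 vs cont=9.2967 → 9.2967 [wait]  node(1,1) S=125.9904 payoff=0.0000 vs cont=1.5577 → 1.5577 [wait]  ⇒ S*(1)=-
t_0: node(0,0) S=101.7900 payoff=0.0000 vs cont=5.4224 → 5.4224 [wait]  ⇒ S*(0)=-

price = 5.4224
boundary = - - - 53.6795
tree:
5.4224
9.2967 1.5577
15.5321 3.0976 0.0000
25.0105 6.1596 0.0000 0.0000
35.3213 12.2483 0.0000 0.0000 0.0000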